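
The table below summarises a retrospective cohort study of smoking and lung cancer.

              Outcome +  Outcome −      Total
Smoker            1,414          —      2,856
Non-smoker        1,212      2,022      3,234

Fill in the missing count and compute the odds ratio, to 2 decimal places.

1.64

The missing cell is in the exposed row: 2856 − 1414 = 1442.
So a = 1414, b = 1442, c = 1212, d = 2022.
OR = (a·d)/(b·c) = (1414 × 2022) / (1442 × 1212) = 2859108 / 1747704 = 1.63592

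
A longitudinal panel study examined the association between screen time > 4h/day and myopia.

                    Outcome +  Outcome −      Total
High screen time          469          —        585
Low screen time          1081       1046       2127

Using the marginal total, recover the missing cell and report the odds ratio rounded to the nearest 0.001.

The missing cell is in the exposed row: 585 − 469 = 116.
So a = 469, b = 116, c = 1081, d = 1046.
OR = (a·d)/(b·c) = (469 × 1046) / (116 × 1081) = 490574 / 125396 = 3.91220

3.912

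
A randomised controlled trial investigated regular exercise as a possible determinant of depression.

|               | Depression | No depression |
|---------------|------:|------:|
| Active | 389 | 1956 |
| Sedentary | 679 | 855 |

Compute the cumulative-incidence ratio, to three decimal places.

0.375

Cells: a = 389, b = 1956, c = 679, d = 855.
Risk in exposed = 389/2345 = 0.16588; risk in unexposed = 679/1534 = 0.44263.
RR = 0.16588 / 0.44263 = 0.37477
The risk is 63% lower among the exposed than among the unexposed.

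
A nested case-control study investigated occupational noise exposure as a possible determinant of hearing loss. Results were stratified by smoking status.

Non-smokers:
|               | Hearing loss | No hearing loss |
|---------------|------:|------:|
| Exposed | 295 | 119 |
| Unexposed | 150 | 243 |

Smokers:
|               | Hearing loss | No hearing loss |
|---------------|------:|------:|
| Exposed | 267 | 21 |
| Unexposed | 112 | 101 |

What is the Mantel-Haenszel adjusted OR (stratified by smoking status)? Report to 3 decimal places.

5.320

OR_MH = Σ(aᵢdᵢ/nᵢ) / Σ(bᵢcᵢ/nᵢ), where nᵢ is the stratum total.
Stratum 1 (Non-smokers): n = 807; a·d/n = 295·243/807 = 88.8290; b·c/n = 119·150/807 = 22.1190
Stratum 2 (Smokers): n = 501; a·d/n = 267·101/501 = 53.8263; b·c/n = 21·112/501 = 4.6946
OR_MH = (88.8290 + 53.8263) / (22.1190 + 4.6946) = 142.6553 / 26.8136 = 5.32027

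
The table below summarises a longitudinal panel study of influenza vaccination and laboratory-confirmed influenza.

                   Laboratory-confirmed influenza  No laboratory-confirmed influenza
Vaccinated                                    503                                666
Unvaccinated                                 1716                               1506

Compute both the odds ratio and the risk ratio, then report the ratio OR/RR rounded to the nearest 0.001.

Cells: a = 503, b = 666, c = 1716, d = 1506.
OR = (503·1506)/(666·1716) = 757518/1142856 = 0.66283
Risk in exposed = 503/1169 = 0.43028; risk in unexposed = 1716/3222 = 0.53259; RR = 0.80791
OR/RR = 0.66283 / 0.80791 = 0.82043
The outcome is not rare, so the OR lies further from 1 than the RR.

0.820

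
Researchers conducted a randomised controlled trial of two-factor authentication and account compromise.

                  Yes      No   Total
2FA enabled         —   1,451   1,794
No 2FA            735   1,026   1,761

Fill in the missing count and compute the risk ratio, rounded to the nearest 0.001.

The missing cell is in the exposed row: 1794 − 1451 = 343.
So a = 343, b = 1451, c = 735, d = 1026.
RR = [a/(a+b)] / [c/(c+d)] = (343/1794) / (735/1761) = 0.19119/0.41738 = 0.45808

0.458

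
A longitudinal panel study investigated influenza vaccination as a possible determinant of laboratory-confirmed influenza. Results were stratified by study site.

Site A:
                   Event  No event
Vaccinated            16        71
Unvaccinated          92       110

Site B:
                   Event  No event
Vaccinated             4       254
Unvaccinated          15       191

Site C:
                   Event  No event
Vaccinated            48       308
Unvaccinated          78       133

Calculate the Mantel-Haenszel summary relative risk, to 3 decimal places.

0.363

RR_MH = Σ(aᵢ·n₀ᵢ/nᵢ) / Σ(cᵢ·n₁ᵢ/nᵢ), with n₁ᵢ = aᵢ+bᵢ (exposed), n₀ᵢ = cᵢ+dᵢ (unexposed), nᵢ = n₁ᵢ+n₀ᵢ.
Stratum 1 (Site A): n₁ = 87, n₀ = 202, n = 289; a·n₀/n = 16·202/289 = 11.1834; c·n₁/n = 92·87/289 = 27.6955
Stratum 2 (Site B): n₁ = 258, n₀ = 206, n = 464; a·n₀/n = 4·206/464 = 1.7759; c·n₁/n = 15·258/464 = 8.3405
Stratum 3 (Site C): n₁ = 356, n₀ = 211, n = 567; a·n₀/n = 48·211/567 = 17.8624; c·n₁/n = 78·356/567 = 48.9735
RR_MH = (11.1834 + 1.7759 + 17.8624) / (27.6955 + 8.3405 + 48.9735) = 30.8217 / 85.0096 = 0.36257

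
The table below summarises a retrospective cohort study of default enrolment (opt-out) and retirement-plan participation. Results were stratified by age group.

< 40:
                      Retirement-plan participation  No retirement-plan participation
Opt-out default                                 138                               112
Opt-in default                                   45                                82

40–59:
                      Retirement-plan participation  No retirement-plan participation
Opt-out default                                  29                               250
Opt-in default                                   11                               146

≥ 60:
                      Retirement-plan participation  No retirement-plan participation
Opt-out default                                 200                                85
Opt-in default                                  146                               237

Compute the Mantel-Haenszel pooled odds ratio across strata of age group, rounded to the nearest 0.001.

2.893

OR_MH = Σ(aᵢdᵢ/nᵢ) / Σ(bᵢcᵢ/nᵢ), where nᵢ is the stratum total.
Stratum 1 (< 40): n = 377; a·d/n = 138·82/377 = 30.0159; b·c/n = 112·45/377 = 13.3687
Stratum 2 (40–59): n = 436; a·d/n = 29·146/436 = 9.7110; b·c/n = 250·11/436 = 6.3073
Stratum 3 (≥ 60): n = 668; a·d/n = 200·237/668 = 70.9581; b·c/n = 85·146/668 = 18.5778
OR_MH = (30.0159 + 9.7110 + 70.9581) / (13.3687 + 6.3073 + 18.5778) = 110.6850 / 38.2539 = 2.89343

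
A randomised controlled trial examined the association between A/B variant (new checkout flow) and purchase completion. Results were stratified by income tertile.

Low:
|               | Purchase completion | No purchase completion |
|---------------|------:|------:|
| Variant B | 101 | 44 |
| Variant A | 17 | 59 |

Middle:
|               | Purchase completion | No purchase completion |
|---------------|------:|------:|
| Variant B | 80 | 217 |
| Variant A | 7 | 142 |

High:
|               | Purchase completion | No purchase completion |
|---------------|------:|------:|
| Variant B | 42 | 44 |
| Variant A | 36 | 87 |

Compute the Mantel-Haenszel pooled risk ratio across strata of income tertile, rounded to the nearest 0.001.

RR_MH = Σ(aᵢ·n₀ᵢ/nᵢ) / Σ(cᵢ·n₁ᵢ/nᵢ), with n₁ᵢ = aᵢ+bᵢ (exposed), n₀ᵢ = cᵢ+dᵢ (unexposed), nᵢ = n₁ᵢ+n₀ᵢ.
Stratum 1 (Low): n₁ = 145, n₀ = 76, n = 221; a·n₀/n = 101·76/221 = 34.7330; c·n₁/n = 17·145/221 = 11.1538
Stratum 2 (Middle): n₁ = 297, n₀ = 149, n = 446; a·n₀/n = 80·149/446 = 26.7265; c·n₁/n = 7·297/446 = 4.6614
Stratum 3 (High): n₁ = 86, n₀ = 123, n = 209; a·n₀/n = 42·123/209 = 24.7177; c·n₁/n = 36·86/209 = 14.8134
RR_MH = (34.7330 + 26.7265 + 24.7177) / (11.1538 + 4.6614 + 14.8134) = 86.1772 / 30.6287 = 2.81361

2.814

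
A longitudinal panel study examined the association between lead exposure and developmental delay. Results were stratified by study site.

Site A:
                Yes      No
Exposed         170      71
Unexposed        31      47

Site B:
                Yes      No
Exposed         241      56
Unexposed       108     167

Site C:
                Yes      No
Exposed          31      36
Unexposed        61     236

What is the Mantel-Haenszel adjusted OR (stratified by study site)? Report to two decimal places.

OR_MH = Σ(aᵢdᵢ/nᵢ) / Σ(bᵢcᵢ/nᵢ), where nᵢ is the stratum total.
Stratum 1 (Site A): n = 319; a·d/n = 170·47/319 = 25.0470; b·c/n = 71·31/319 = 6.8997
Stratum 2 (Site B): n = 572; a·d/n = 241·167/572 = 70.3619; b·c/n = 56·108/572 = 10.5734
Stratum 3 (Site C): n = 364; a·d/n = 31·236/364 = 20.0989; b·c/n = 36·61/364 = 6.0330
OR_MH = (25.0470 + 70.3619 + 20.0989) / (6.8997 + 10.5734 + 6.0330) = 115.5078 / 23.5061 = 4.91395

4.91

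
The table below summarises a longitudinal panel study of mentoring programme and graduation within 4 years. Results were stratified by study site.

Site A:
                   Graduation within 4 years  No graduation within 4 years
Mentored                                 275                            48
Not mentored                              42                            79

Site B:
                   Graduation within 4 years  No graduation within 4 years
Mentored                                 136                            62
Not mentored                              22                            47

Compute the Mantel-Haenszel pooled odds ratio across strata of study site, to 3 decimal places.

OR_MH = Σ(aᵢdᵢ/nᵢ) / Σ(bᵢcᵢ/nᵢ), where nᵢ is the stratum total.
Stratum 1 (Site A): n = 444; a·d/n = 275·79/444 = 48.9302; b·c/n = 48·42/444 = 4.5405
Stratum 2 (Site B): n = 267; a·d/n = 136·47/267 = 23.9401; b·c/n = 62·22/267 = 5.1086
OR_MH = (48.9302 + 23.9401) / (4.5405 + 5.1086) = 72.8703 / 9.6492 = 7.55198

7.552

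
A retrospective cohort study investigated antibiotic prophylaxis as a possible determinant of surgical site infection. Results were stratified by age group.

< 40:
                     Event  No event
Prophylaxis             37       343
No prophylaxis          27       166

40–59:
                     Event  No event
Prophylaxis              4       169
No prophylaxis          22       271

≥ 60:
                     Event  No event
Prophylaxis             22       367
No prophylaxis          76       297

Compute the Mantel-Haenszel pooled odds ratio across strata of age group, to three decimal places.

OR_MH = Σ(aᵢdᵢ/nᵢ) / Σ(bᵢcᵢ/nᵢ), where nᵢ is the stratum total.
Stratum 1 (< 40): n = 573; a·d/n = 37·166/573 = 10.7190; b·c/n = 343·27/573 = 16.1623
Stratum 2 (40–59): n = 466; a·d/n = 4·271/466 = 2.3262; b·c/n = 169·22/466 = 7.9785
Stratum 3 (≥ 60): n = 762; a·d/n = 22·297/762 = 8.5748; b·c/n = 367·76/762 = 36.6037
OR_MH = (10.7190 + 2.3262 + 8.5748) / (16.1623 + 7.9785 + 36.6037) = 21.6200 / 60.7445 = 0.35592

0.356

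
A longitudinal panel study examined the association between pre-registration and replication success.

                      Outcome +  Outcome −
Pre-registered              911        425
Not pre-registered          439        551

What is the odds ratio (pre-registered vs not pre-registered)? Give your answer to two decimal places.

Cells: a = 911, b = 425, c = 439, d = 551.
OR = (a·d)/(b·c) = (911 × 551) / (425 × 439) = 501961 / 186575 = 2.69040
The odds of replication success are about 2.69 times as high in the pre-registered group.

2.69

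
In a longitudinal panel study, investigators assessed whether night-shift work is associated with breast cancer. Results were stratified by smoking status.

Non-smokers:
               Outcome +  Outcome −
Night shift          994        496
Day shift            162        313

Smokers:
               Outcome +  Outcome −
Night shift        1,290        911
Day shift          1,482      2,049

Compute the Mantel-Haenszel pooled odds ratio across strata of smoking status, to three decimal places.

2.241

OR_MH = Σ(aᵢdᵢ/nᵢ) / Σ(bᵢcᵢ/nᵢ), where nᵢ is the stratum total.
Stratum 1 (Non-smokers): n = 1965; a·d/n = 994·313/1965 = 158.3318; b·c/n = 496·162/1965 = 40.8916
Stratum 2 (Smokers): n = 5732; a·d/n = 1290·2049/5732 = 461.1322; b·c/n = 911·1482/5732 = 235.5377
OR_MH = (158.3318 + 461.1322) / (40.8916 + 235.5377) = 619.4640 / 276.4293 = 2.24095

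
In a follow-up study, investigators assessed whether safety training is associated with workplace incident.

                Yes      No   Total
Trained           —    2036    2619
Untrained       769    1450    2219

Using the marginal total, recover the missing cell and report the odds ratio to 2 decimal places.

0.54

The missing cell is in the exposed row: 2619 − 2036 = 583.
So a = 583, b = 2036, c = 769, d = 1450.
OR = (a·d)/(b·c) = (583 × 1450) / (2036 × 769) = 845350 / 1565684 = 0.53992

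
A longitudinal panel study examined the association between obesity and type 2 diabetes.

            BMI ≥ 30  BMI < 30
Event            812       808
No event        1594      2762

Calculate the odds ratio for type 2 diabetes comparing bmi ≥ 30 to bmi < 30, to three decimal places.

Reading the table with exposure as columns: a = 812 (BMI ≥ 30, case), b = 1594 (BMI ≥ 30, non-case), c = 808 (BMI < 30, case), d = 2762.
OR = (a·d)/(b·c) = (812 × 2762) / (1594 × 808) = 2242744 / 1287952 = 1.74133
The odds of type 2 diabetes are about 1.74 times as high in the bmi ≥ 30 group.

1.741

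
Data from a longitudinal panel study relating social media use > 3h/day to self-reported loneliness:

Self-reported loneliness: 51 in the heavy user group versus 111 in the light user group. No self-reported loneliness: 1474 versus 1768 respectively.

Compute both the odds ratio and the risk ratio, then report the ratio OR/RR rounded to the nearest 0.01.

From the description: a = 51, b = 1474, c = 111, d = 1768.
OR = (51·1768)/(1474·111) = 90168/163614 = 0.55110
Risk in exposed = 51/1525 = 0.03344; risk in unexposed = 111/1879 = 0.05907; RR = 0.56611
OR/RR = 0.55110 / 0.56611 = 0.97348
The outcome is rare in both groups, so OR ≈ RR (ratio near 1).

0.97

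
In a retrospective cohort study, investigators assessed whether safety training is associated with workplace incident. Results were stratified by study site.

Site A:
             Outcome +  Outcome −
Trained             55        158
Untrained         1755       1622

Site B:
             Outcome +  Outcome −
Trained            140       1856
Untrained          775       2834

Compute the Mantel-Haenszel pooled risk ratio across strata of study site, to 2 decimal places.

0.37

RR_MH = Σ(aᵢ·n₀ᵢ/nᵢ) / Σ(cᵢ·n₁ᵢ/nᵢ), with n₁ᵢ = aᵢ+bᵢ (exposed), n₀ᵢ = cᵢ+dᵢ (unexposed), nᵢ = n₁ᵢ+n₀ᵢ.
Stratum 1 (Site A): n₁ = 213, n₀ = 3377, n = 3590; a·n₀/n = 55·3377/3590 = 51.7368; c·n₁/n = 1755·213/3590 = 104.1267
Stratum 2 (Site B): n₁ = 1996, n₀ = 3609, n = 5605; a·n₀/n = 140·3609/5605 = 90.1445; c·n₁/n = 775·1996/5605 = 275.9857
RR_MH = (51.7368 + 90.1445) / (104.1267 + 275.9857) = 141.8813 / 380.1125 = 0.37326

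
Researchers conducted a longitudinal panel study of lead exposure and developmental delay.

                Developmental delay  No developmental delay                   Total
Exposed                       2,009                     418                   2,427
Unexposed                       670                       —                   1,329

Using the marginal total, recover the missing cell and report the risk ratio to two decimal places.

The missing cell is in the unexposed row: 1329 − 670 = 659.
So a = 2009, b = 418, c = 670, d = 659.
RR = [a/(a+b)] / [c/(c+d)] = (2009/2427) / (670/1329) = 0.82777/0.50414 = 1.64195

1.64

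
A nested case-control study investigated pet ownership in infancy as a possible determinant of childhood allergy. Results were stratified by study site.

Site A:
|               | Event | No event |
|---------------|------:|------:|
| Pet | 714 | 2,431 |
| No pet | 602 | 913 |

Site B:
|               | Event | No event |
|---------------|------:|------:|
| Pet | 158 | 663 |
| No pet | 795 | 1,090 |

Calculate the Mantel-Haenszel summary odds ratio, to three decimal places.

OR_MH = Σ(aᵢdᵢ/nᵢ) / Σ(bᵢcᵢ/nᵢ), where nᵢ is the stratum total.
Stratum 1 (Site A): n = 4660; a·d/n = 714·913/4660 = 139.8888; b·c/n = 2431·602/4660 = 314.0476
Stratum 2 (Site B): n = 2706; a·d/n = 158·1090/2706 = 63.6438; b·c/n = 663·795/2706 = 194.7838
OR_MH = (139.8888 + 63.6438) / (314.0476 + 194.7838) = 203.5326 / 508.8315 = 0.40000

0.400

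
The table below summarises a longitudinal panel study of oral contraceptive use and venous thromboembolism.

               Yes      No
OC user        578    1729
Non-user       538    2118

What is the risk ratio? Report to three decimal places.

Cells: a = 578, b = 1729, c = 538, d = 2118.
Risk in exposed = 578/2307 = 0.25054; risk in unexposed = 538/2656 = 0.20256.
RR = 0.25054 / 0.20256 = 1.23688
The risk among the exposed is 1.24 times that among the unexposed.

1.237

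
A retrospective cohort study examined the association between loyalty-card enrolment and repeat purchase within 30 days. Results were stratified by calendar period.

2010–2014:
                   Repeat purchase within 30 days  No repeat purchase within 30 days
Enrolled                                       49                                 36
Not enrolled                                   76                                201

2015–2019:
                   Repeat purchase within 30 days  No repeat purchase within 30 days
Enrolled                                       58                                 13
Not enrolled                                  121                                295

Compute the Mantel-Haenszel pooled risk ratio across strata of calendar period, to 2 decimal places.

RR_MH = Σ(aᵢ·n₀ᵢ/nᵢ) / Σ(cᵢ·n₁ᵢ/nᵢ), with n₁ᵢ = aᵢ+bᵢ (exposed), n₀ᵢ = cᵢ+dᵢ (unexposed), nᵢ = n₁ᵢ+n₀ᵢ.
Stratum 1 (2010–2014): n₁ = 85, n₀ = 277, n = 362; a·n₀/n = 49·277/362 = 37.4945; c·n₁/n = 76·85/362 = 17.8453
Stratum 2 (2015–2019): n₁ = 71, n₀ = 416, n = 487; a·n₀/n = 58·416/487 = 49.5441; c·n₁/n = 121·71/487 = 17.6407
RR_MH = (37.4945 + 49.5441) / (17.8453 + 17.6407) = 87.0386 / 35.4860 = 2.45276

2.45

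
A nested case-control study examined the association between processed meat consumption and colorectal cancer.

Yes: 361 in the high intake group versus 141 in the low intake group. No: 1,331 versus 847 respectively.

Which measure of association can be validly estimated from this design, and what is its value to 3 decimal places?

1.629

From the description: a = 361, b = 1331, c = 141, d = 847.
This is a nested case-control study: participants were sampled on outcome status, so risks in the source population cannot be estimated directly — relative risk is not valid here. The odds ratio is the appropriate measure.
OR = (a·d)/(b·c) = (361 × 847) / (1331 × 141) = 305767 / 187671 = 1.62927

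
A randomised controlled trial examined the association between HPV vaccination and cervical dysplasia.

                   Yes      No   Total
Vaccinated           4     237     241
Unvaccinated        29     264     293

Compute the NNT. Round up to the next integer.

Risk in treated group = 4/241 = 0.01660; risk in control = 29/293 = 0.09898.
Absolute risk reduction = 0.09898 − 0.01660 = 0.08238
NNT = 1 / ARR = 1 / 0.08238 = 12.139 → round up → 13

13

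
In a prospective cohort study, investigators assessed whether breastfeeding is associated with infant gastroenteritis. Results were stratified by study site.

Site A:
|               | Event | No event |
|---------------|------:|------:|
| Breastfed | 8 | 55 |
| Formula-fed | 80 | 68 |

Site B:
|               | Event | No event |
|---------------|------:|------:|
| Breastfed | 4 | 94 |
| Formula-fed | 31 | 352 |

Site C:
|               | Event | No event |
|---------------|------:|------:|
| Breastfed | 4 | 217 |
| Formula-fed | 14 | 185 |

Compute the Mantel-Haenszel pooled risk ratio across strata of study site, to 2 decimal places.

0.28

RR_MH = Σ(aᵢ·n₀ᵢ/nᵢ) / Σ(cᵢ·n₁ᵢ/nᵢ), with n₁ᵢ = aᵢ+bᵢ (exposed), n₀ᵢ = cᵢ+dᵢ (unexposed), nᵢ = n₁ᵢ+n₀ᵢ.
Stratum 1 (Site A): n₁ = 63, n₀ = 148, n = 211; a·n₀/n = 8·148/211 = 5.6114; c·n₁/n = 80·63/211 = 23.8863
Stratum 2 (Site B): n₁ = 98, n₀ = 383, n = 481; a·n₀/n = 4·383/481 = 3.1850; c·n₁/n = 31·98/481 = 6.3160
Stratum 3 (Site C): n₁ = 221, n₀ = 199, n = 420; a·n₀/n = 4·199/420 = 1.8952; c·n₁/n = 14·221/420 = 7.3667
RR_MH = (5.6114 + 3.1850 + 1.8952) / (23.8863 + 6.3160 + 7.3667) = 10.6916 / 37.5689 = 0.28459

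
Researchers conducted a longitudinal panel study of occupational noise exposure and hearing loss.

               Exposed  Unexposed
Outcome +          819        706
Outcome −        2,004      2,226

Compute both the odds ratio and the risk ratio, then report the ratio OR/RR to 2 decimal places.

Reading the table with exposure as columns: a = 819 (Exposed, case), b = 2004 (Exposed, non-case), c = 706 (Unexposed, case), d = 2226.
OR = (819·2226)/(2004·706) = 1823094/1414824 = 1.28857
Risk in exposed = 819/2823 = 0.29012; risk in unexposed = 706/2932 = 0.24079; RR = 1.20485
OR/RR = 1.28857 / 1.20485 = 1.06948
The outcome is not rare, so the OR lies further from 1 than the RR.

1.07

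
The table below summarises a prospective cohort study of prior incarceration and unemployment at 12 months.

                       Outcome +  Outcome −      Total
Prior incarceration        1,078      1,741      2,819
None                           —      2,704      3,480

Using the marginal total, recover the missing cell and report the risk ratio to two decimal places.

1.71

The missing cell is in the unexposed row: 3480 − 2704 = 776.
So a = 1078, b = 1741, c = 776, d = 2704.
RR = [a/(a+b)] / [c/(c+d)] = (1078/2819) / (776/3480) = 0.38241/0.22299 = 1.71491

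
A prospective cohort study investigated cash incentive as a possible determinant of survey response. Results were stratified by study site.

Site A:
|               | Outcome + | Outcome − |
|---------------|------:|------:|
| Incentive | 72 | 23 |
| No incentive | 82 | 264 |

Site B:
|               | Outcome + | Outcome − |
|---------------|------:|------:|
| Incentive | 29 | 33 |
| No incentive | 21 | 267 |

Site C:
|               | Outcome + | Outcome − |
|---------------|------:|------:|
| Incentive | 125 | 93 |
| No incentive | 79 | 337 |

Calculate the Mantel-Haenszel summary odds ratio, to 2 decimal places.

7.38

OR_MH = Σ(aᵢdᵢ/nᵢ) / Σ(bᵢcᵢ/nᵢ), where nᵢ is the stratum total.
Stratum 1 (Site A): n = 441; a·d/n = 72·264/441 = 43.1020; b·c/n = 23·82/441 = 4.2766
Stratum 2 (Site B): n = 350; a·d/n = 29·267/350 = 22.1229; b·c/n = 33·21/350 = 1.9800
Stratum 3 (Site C): n = 634; a·d/n = 125·337/634 = 66.4432; b·c/n = 93·79/634 = 11.5883
OR_MH = (43.1020 + 22.1229 + 66.4432) / (4.2766 + 1.9800 + 11.5883) = 131.6681 / 17.8450 = 7.37844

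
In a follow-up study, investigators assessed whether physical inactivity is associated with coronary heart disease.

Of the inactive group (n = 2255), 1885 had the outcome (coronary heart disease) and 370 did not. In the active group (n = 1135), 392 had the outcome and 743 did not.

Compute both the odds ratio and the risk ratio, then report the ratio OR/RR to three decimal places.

From the description: a = 1885, b = 370, c = 392, d = 743.
OR = (1885·743)/(370·392) = 1400555/145040 = 9.65634
Risk in exposed = 1885/2255 = 0.83592; risk in unexposed = 392/1135 = 0.34537; RR = 2.42033
OR/RR = 9.65634 / 2.42033 = 3.98968
The outcome is not rare, so the OR lies further from 1 than the RR.

3.990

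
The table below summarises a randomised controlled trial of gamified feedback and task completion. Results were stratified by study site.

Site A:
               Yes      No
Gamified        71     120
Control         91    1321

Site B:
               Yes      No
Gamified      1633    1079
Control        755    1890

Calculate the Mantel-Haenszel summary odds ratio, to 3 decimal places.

3.994

OR_MH = Σ(aᵢdᵢ/nᵢ) / Σ(bᵢcᵢ/nᵢ), where nᵢ is the stratum total.
Stratum 1 (Site A): n = 1603; a·d/n = 71·1321/1603 = 58.5097; b·c/n = 120·91/1603 = 6.8122
Stratum 2 (Site B): n = 5357; a·d/n = 1633·1890/5357 = 576.1378; b·c/n = 1079·755/5357 = 152.0711
OR_MH = (58.5097 + 576.1378) / (6.8122 + 152.0711) = 634.6474 / 158.8833 = 3.99442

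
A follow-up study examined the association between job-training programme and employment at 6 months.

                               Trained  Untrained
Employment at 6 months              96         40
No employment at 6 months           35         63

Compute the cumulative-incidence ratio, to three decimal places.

1.887

Reading the table with exposure as columns: a = 96 (Trained, case), b = 35 (Trained, non-case), c = 40 (Untrained, case), d = 63.
Risk in exposed = 96/131 = 0.73282; risk in unexposed = 40/103 = 0.38835.
RR = 0.73282 / 0.38835 = 1.88702
The risk among the exposed is 1.89 times that among the unexposed.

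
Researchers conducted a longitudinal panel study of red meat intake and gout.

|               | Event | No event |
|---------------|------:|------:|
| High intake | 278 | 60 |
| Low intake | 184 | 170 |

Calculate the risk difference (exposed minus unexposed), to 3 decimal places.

0.303

Cells: a = 278, b = 60, c = 184, d = 170.
Risk in exposed = 278/338 = 0.822485; risk in unexposed = 184/354 = 0.519774.
Risk difference = 0.822485 − 0.519774 = 0.302711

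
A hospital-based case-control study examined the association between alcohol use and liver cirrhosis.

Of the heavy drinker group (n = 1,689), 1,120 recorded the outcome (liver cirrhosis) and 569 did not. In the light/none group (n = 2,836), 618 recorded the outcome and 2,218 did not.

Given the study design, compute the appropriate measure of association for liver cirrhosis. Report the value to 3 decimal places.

From the description: a = 1120, b = 569, c = 618, d = 2218.
This is a hospital-based case-control study: participants were sampled on outcome status, so risks in the source population cannot be estimated directly — relative risk is not valid here. The odds ratio is the appropriate measure.
OR = (a·d)/(b·c) = (1120 × 2218) / (569 × 618) = 2484160 / 351642 = 7.06446

7.064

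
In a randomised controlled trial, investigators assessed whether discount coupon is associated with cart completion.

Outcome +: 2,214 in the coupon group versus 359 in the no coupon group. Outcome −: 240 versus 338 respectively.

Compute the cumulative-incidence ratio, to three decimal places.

1.752

From the description: a = 2214, b = 240, c = 359, d = 338.
Risk in exposed = 2214/2454 = 0.90220; risk in unexposed = 359/697 = 0.51506.
RR = 0.90220 / 0.51506 = 1.75163
The risk among the exposed is 1.75 times that among the unexposed.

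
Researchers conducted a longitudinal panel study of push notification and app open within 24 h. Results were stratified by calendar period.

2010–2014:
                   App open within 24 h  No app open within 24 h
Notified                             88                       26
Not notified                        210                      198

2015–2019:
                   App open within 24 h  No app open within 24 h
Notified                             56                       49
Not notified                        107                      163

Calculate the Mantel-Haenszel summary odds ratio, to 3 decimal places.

2.362

OR_MH = Σ(aᵢdᵢ/nᵢ) / Σ(bᵢcᵢ/nᵢ), where nᵢ is the stratum total.
Stratum 1 (2010–2014): n = 522; a·d/n = 88·198/522 = 33.3793; b·c/n = 26·210/522 = 10.4598
Stratum 2 (2015–2019): n = 375; a·d/n = 56·163/375 = 24.3413; b·c/n = 49·107/375 = 13.9813
OR_MH = (33.3793 + 24.3413) / (10.4598 + 13.9813) = 57.7206 / 24.4411 = 2.36162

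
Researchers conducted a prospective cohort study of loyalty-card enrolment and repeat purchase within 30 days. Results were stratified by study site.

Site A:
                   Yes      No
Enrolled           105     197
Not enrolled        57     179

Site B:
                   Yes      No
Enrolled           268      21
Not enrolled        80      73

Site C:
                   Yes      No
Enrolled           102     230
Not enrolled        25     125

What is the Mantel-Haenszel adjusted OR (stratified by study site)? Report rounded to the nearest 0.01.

OR_MH = Σ(aᵢdᵢ/nᵢ) / Σ(bᵢcᵢ/nᵢ), where nᵢ is the stratum total.
Stratum 1 (Site A): n = 538; a·d/n = 105·179/538 = 34.9349; b·c/n = 197·57/538 = 20.8717
Stratum 2 (Site B): n = 442; a·d/n = 268·73/442 = 44.2624; b·c/n = 21·80/442 = 3.8009
Stratum 3 (Site C): n = 482; a·d/n = 102·125/482 = 26.4523; b·c/n = 230·25/482 = 11.9295
OR_MH = (34.9349 + 44.2624 + 26.4523) / (20.8717 + 3.8009 + 11.9295) = 105.6497 / 36.6021 = 2.88644

2.89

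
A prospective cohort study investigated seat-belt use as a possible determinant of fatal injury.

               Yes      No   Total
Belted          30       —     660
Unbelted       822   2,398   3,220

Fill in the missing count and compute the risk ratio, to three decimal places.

The missing cell is in the exposed row: 660 − 30 = 630.
So a = 30, b = 630, c = 822, d = 2398.
RR = [a/(a+b)] / [c/(c+d)] = (30/660) / (822/3220) = 0.04545/0.25528 = 0.17806

0.178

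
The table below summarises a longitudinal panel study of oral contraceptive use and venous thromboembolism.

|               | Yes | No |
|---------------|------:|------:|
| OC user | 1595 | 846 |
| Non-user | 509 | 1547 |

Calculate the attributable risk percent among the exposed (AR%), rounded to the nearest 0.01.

62.11

Cells: a = 1595, b = 846, c = 509, d = 1547.
Risk in exposed = 1595/2441 = 0.65342; risk in unexposed = 509/2056 = 0.24757.
RR = 0.65342/0.24757 = 2.63936
AR% = (RR − 1)/RR × 100 = (2.63936 − 1)/2.63936 × 100 = 62.1120%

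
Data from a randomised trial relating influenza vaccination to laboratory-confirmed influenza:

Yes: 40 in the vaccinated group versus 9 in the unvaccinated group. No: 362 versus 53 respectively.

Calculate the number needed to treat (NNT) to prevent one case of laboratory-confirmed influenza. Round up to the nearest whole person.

Risk in treated group = 40/402 = 0.09950; risk in control = 9/62 = 0.14516.
Absolute risk reduction = 0.14516 − 0.09950 = 0.04566
NNT = 1 / ARR = 1 / 0.04566 = 21.902 → round up → 22

22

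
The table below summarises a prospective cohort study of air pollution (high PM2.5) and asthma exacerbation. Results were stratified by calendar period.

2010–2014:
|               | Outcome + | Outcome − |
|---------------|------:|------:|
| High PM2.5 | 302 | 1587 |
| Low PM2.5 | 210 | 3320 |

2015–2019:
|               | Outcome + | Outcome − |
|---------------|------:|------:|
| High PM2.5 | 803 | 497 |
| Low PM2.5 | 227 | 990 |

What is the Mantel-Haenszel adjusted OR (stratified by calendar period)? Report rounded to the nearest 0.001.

OR_MH = Σ(aᵢdᵢ/nᵢ) / Σ(bᵢcᵢ/nᵢ), where nᵢ is the stratum total.
Stratum 1 (2010–2014): n = 5419; a·d/n = 302·3320/5419 = 185.0231; b·c/n = 1587·210/5419 = 61.5003
Stratum 2 (2015–2019): n = 2517; a·d/n = 803·990/2517 = 315.8403; b·c/n = 497·227/2517 = 44.8228
OR_MH = (185.0231 + 315.8403) / (61.5003 + 44.8228) = 500.8634 / 106.3231 = 4.71077

4.711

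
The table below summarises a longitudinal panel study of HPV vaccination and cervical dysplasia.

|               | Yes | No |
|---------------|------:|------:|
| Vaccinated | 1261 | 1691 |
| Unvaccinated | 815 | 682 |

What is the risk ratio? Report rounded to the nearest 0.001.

0.785

Cells: a = 1261, b = 1691, c = 815, d = 682.
Risk in exposed = 1261/2952 = 0.42717; risk in unexposed = 815/1497 = 0.54442.
RR = 0.42717 / 0.54442 = 0.78463
The risk is 22% lower among the exposed than among the unexposed.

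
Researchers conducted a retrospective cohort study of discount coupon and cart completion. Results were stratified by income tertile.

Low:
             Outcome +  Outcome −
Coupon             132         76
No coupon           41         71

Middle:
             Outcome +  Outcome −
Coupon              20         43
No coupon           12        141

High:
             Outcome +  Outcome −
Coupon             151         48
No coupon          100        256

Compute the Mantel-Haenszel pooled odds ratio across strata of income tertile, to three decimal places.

OR_MH = Σ(aᵢdᵢ/nᵢ) / Σ(bᵢcᵢ/nᵢ), where nᵢ is the stratum total.
Stratum 1 (Low): n = 320; a·d/n = 132·71/320 = 29.2875; b·c/n = 76·41/320 = 9.7375
Stratum 2 (Middle): n = 216; a·d/n = 20·141/216 = 13.0556; b·c/n = 43·12/216 = 2.3889
Stratum 3 (High): n = 555; a·d/n = 151·256/555 = 69.6505; b·c/n = 48·100/555 = 8.6486
OR_MH = (29.2875 + 13.0556 + 69.6505) / (9.7375 + 2.3889 + 8.6486) = 111.9935 / 20.7750 = 5.39077

5.391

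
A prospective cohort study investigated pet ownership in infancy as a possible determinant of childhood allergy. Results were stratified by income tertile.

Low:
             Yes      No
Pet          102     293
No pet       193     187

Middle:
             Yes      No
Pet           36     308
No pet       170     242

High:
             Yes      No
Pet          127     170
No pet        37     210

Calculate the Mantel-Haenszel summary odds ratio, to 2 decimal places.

OR_MH = Σ(aᵢdᵢ/nᵢ) / Σ(bᵢcᵢ/nᵢ), where nᵢ is the stratum total.
Stratum 1 (Low): n = 775; a·d/n = 102·187/775 = 24.6116; b·c/n = 293·193/775 = 72.9665
Stratum 2 (Middle): n = 756; a·d/n = 36·242/756 = 11.5238; b·c/n = 308·170/756 = 69.2593
Stratum 3 (High): n = 544; a·d/n = 127·210/544 = 49.0257; b·c/n = 170·37/544 = 11.5625
OR_MH = (24.6116 + 11.5238 + 49.0257) / (72.9665 + 69.2593 + 11.5625) = 85.1612 / 153.7882 = 0.55376

0.55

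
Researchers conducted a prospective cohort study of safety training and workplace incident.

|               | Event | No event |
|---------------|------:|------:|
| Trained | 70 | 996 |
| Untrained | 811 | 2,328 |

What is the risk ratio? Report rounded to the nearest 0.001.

Cells: a = 70, b = 996, c = 811, d = 2328.
Risk in exposed = 70/1066 = 0.06567; risk in unexposed = 811/3139 = 0.25836.
RR = 0.06567 / 0.25836 = 0.25416
The risk is 75% lower among the exposed than among the unexposed.

0.254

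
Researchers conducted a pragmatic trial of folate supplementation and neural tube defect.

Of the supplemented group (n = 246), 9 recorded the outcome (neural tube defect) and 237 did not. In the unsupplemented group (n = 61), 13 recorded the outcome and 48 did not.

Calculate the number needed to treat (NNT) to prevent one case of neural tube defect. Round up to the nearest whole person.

6

Risk in treated group = 9/246 = 0.03659; risk in control = 13/61 = 0.21311.
Absolute risk reduction = 0.21311 − 0.03659 = 0.17653
NNT = 1 / ARR = 1 / 0.17653 = 5.665 → round up → 6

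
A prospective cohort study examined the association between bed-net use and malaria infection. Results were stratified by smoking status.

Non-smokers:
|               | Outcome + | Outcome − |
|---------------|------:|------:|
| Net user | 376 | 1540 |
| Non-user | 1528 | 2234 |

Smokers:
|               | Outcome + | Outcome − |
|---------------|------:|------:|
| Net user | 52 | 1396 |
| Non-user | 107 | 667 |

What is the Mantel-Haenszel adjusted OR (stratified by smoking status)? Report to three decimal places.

OR_MH = Σ(aᵢdᵢ/nᵢ) / Σ(bᵢcᵢ/nᵢ), where nᵢ is the stratum total.
Stratum 1 (Non-smokers): n = 5678; a·d/n = 376·2234/5678 = 147.9366; b·c/n = 1540·1528/5678 = 414.4276
Stratum 2 (Smokers): n = 2222; a·d/n = 52·667/2222 = 15.6094; b·c/n = 1396·107/2222 = 67.2241
OR_MH = (147.9366 + 15.6094) / (414.4276 + 67.2241) = 163.5460 / 481.6517 = 0.33955

0.340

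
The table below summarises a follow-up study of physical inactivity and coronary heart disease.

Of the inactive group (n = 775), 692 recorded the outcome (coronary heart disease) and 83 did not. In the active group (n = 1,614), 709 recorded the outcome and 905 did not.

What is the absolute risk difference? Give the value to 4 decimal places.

0.4536

From the description: a = 692, b = 83, c = 709, d = 905.
Risk in exposed = 692/775 = 0.892903; risk in unexposed = 709/1614 = 0.439281.
Risk difference = 0.892903 − 0.439281 = 0.453622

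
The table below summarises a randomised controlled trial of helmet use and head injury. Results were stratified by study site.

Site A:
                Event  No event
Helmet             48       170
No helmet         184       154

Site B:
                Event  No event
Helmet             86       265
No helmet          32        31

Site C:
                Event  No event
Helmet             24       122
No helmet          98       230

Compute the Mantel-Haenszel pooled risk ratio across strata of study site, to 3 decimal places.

0.455

RR_MH = Σ(aᵢ·n₀ᵢ/nᵢ) / Σ(cᵢ·n₁ᵢ/nᵢ), with n₁ᵢ = aᵢ+bᵢ (exposed), n₀ᵢ = cᵢ+dᵢ (unexposed), nᵢ = n₁ᵢ+n₀ᵢ.
Stratum 1 (Site A): n₁ = 218, n₀ = 338, n = 556; a·n₀/n = 48·338/556 = 29.1799; c·n₁/n = 184·218/556 = 72.1439
Stratum 2 (Site B): n₁ = 351, n₀ = 63, n = 414; a·n₀/n = 86·63/414 = 13.0870; c·n₁/n = 32·351/414 = 27.1304
Stratum 3 (Site C): n₁ = 146, n₀ = 328, n = 474; a·n₀/n = 24·328/474 = 16.6076; c·n₁/n = 98·146/474 = 30.1857
RR_MH = (29.1799 + 13.0870 + 16.6076) / (72.1439 + 27.1304 + 30.1857) = 58.8744 / 129.4600 = 0.45477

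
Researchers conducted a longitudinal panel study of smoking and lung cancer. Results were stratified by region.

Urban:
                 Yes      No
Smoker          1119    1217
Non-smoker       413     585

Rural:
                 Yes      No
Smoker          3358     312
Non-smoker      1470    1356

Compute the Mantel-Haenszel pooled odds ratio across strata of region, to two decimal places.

OR_MH = Σ(aᵢdᵢ/nᵢ) / Σ(bᵢcᵢ/nᵢ), where nᵢ is the stratum total.
Stratum 1 (Urban): n = 3334; a·d/n = 1119·585/3334 = 196.3452; b·c/n = 1217·413/3334 = 150.7561
Stratum 2 (Rural): n = 6496; a·d/n = 3358·1356/6496 = 700.9618; b·c/n = 312·1470/6496 = 70.6034
OR_MH = (196.3452 + 700.9618) / (150.7561 + 70.6034) = 897.3071 / 221.3596 = 4.05362

4.05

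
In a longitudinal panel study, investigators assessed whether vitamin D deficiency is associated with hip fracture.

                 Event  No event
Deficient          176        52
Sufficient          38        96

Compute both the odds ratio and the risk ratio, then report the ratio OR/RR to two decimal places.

3.14

Cells: a = 176, b = 52, c = 38, d = 96.
OR = (176·96)/(52·38) = 16896/1976 = 8.55061
Risk in exposed = 176/228 = 0.77193; risk in unexposed = 38/134 = 0.28358; RR = 2.72207
OR/RR = 8.55061 / 2.72207 = 3.14122
The outcome is not rare, so the OR lies further from 1 than the RR.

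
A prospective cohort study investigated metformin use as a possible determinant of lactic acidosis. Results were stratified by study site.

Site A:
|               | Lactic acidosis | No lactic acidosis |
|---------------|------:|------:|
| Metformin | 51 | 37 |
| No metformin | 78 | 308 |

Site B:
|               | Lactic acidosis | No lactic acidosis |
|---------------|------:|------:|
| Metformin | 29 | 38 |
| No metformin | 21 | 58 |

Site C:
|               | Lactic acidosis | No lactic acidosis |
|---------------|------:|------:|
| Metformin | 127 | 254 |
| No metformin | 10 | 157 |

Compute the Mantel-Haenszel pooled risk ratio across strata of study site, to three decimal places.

3.087

RR_MH = Σ(aᵢ·n₀ᵢ/nᵢ) / Σ(cᵢ·n₁ᵢ/nᵢ), with n₁ᵢ = aᵢ+bᵢ (exposed), n₀ᵢ = cᵢ+dᵢ (unexposed), nᵢ = n₁ᵢ+n₀ᵢ.
Stratum 1 (Site A): n₁ = 88, n₀ = 386, n = 474; a·n₀/n = 51·386/474 = 41.5316; c·n₁/n = 78·88/474 = 14.4810
Stratum 2 (Site B): n₁ = 67, n₀ = 79, n = 146; a·n₀/n = 29·79/146 = 15.6918; c·n₁/n = 21·67/146 = 9.6370
Stratum 3 (Site C): n₁ = 381, n₀ = 167, n = 548; a·n₀/n = 127·167/548 = 38.7026; c·n₁/n = 10·381/548 = 6.9526
RR_MH = (41.5316 + 15.6918 + 38.7026) / (14.4810 + 9.6370 + 6.9526) = 95.9260 / 31.0706 = 3.08736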